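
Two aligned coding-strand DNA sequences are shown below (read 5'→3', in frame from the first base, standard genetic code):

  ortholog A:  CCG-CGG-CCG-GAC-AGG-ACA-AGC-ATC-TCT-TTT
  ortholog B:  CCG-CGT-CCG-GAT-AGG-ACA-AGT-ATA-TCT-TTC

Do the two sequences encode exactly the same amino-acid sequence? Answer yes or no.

yes

Codon 1: CCG Pro / CCG Pro — identical.
Codon 2: CGG Arg / CGT Arg — synonymous.
Codon 3: CCG Pro / CCG Pro — identical.
Codon 4: GAC Asp / GAT Asp — synonymous.
Codon 5: AGG Arg / AGG Arg — identical.
Codon 6: ACA Thr / ACA Thr — identical.
Codon 7: AGC Ser / AGT Ser — synonymous.
Codon 8: ATC Ile / ATA Ile — synonymous.
Codon 9: TCT Ser / TCT Ser — identical.
Codon 10: TTT Phe / TTC Phe — synonymous.
Nonsynonymous differences: 0 → same protein.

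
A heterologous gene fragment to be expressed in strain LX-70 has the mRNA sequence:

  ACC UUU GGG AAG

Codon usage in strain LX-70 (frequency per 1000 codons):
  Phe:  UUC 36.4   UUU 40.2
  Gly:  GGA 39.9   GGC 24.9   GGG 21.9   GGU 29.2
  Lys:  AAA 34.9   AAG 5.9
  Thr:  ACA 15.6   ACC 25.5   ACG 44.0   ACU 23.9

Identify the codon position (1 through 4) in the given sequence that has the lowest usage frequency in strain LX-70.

Codon 1 ACC (Thr): 25.5 per 1000.
Codon 2 UUU (Phe): 40.2 per 1000.
Codon 3 GGG (Gly): 21.9 per 1000.
Codon 4 AAG (Lys): 5.9 per 1000.
Lowest frequency is 5.9 at codon 4.

4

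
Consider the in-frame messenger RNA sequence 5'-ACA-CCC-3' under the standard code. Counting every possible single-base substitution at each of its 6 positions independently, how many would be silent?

6

Codon 1 (ACA, Thr): 3 synonymous substitutions.
Codon 2 (CCC, Pro): 3 synonymous substitutions.
Total: 3 + 3 = 6.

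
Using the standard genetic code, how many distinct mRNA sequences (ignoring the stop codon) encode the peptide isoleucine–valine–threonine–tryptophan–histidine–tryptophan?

96

Ile: 3 codons.
Val: 4 codons.
Thr: 4 codons.
Trp: 1 codon.
His: 2 codons.
Trp: 1 codon.
3 × 4 × 4 × 1 × 2 × 1 = 96.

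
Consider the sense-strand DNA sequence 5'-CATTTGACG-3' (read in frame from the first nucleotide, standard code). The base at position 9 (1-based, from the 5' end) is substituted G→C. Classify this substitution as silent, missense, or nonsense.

silent

Position 9 falls in codon 3: ACG → Thr.
After the substitution the codon is ACC → Thr.
Both encode Thr, so the change is synonymous.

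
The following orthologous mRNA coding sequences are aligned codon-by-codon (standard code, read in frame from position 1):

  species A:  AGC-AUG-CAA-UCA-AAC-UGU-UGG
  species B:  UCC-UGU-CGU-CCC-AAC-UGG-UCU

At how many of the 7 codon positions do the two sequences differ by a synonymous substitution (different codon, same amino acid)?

Codon 1: AGC Ser / UCC Ser — synonymous.
Codon 2: AUG Met / UGU Cys — nonsynonymous.
Codon 3: CAA Gln / CGU Arg — nonsynonymous.
Codon 4: UCA Ser / CCC Pro — nonsynonymous.
Codon 5: AAC Asn / AAC Asn — identical.
Codon 6: UGU Cys / UGG Trp — nonsynonymous.
Codon 7: UGG Trp / UCU Ser — nonsynonymous.
Synonymous differences: 1.

1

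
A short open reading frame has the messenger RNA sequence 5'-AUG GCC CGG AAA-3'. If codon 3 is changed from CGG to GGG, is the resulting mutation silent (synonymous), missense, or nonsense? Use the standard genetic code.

missense

Position 7 falls in codon 3: CGG → Arg.
After the substitution the codon is GGG → Gly.
Arg ≠ Gly, so this is a missense mutation.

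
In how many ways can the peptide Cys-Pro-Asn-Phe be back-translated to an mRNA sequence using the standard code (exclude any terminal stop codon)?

32

Cys: 2 codons.
Pro: 4 codons.
Asn: 2 codons.
Phe: 2 codons.
2 × 4 × 2 × 2 = 32.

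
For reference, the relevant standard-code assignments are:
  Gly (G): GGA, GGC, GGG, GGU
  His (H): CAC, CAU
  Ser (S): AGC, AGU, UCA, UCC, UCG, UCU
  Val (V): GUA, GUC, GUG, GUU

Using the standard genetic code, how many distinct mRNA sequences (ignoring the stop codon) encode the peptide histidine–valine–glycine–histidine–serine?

384

His: 2 codons.
Val: 4 codons.
Gly: 4 codons.
His: 2 codons.
Ser: 6 codons.
2 × 4 × 4 × 2 × 6 = 384.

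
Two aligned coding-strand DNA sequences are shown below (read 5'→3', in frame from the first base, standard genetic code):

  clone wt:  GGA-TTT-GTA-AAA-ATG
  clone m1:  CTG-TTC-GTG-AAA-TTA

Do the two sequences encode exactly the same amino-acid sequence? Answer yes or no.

no

Codon 1: GGA Gly / CTG Leu — nonsynonymous.
Codon 2: TTT Phe / TTC Phe — synonymous.
Codon 3: GTA Val / GTG Val — synonymous.
Codon 4: AAA Lys / AAA Lys — identical.
Codon 5: ATG Met / TTA Leu — nonsynonymous.
Nonsynonymous differences: 2 → different protein.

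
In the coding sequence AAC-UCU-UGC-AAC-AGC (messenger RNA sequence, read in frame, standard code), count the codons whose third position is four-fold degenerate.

Codon 1 AAC (Asn): third position 2-fold.
Codon 2 UCU (Ser): third position 4-fold.
Codon 3 UGC (Cys): third position 2-fold.
Codon 4 AAC (Asn): third position 2-fold.
Codon 5 AGC (Ser): third position 2-fold.
Four-fold degenerate third positions: 1.

1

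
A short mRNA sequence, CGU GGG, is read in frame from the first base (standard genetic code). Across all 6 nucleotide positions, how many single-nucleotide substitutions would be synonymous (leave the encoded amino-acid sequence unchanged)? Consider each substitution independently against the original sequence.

6

Codon 1 (CGU, Arg): 3 synonymous substitutions.
Codon 2 (GGG, Gly): 3 synonymous substitutions.
Total: 3 + 3 = 6.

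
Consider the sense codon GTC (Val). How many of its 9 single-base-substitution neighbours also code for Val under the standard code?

3

Position 1: none → 0 synonymous.
Position 2: none → 0 synonymous.
Position 3: GTT, GTA, GTG → 3 synonymous.
Total: 0 + 0 + 3 = 3.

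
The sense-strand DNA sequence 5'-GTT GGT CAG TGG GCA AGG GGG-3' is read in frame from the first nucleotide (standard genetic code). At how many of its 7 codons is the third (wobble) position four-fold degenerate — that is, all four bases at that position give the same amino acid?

4

Codon 1 GTT (Val): third position 4-fold.
Codon 2 GGT (Gly): third position 4-fold.
Codon 3 CAG (Gln): third position 2-fold.
Codon 4 TGG (Trp): third position 1-fold.
Codon 5 GCA (Ala): third position 4-fold.
Codon 6 AGG (Arg): third position 2-fold.
Codon 7 GGG (Gly): third position 4-fold.
Four-fold degenerate third positions: 4.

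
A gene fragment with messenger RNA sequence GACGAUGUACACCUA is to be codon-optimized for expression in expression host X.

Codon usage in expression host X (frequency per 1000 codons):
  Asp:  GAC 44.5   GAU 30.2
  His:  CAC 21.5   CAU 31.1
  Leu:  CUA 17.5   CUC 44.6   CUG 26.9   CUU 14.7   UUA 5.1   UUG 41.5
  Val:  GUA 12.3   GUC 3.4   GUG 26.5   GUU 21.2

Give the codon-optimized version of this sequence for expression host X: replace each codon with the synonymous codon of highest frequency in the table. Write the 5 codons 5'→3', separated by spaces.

GAC GAC GUG CAU CUC

Codon 1 (Asp): best is GAC at 44.5.
Codon 2 (Asp): best is GAC at 44.5.
Codon 3 (Val): best is GUG at 26.5.
Codon 4 (His): best is CAU at 31.1.
Codon 5 (Leu): best is CUC at 44.6.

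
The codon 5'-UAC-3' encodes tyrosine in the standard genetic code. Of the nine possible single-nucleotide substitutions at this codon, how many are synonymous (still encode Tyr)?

1

Position 1: none → 0 synonymous.
Position 2: none → 0 synonymous.
Position 3: UAU → 1 synonymous.
Total: 0 + 0 + 1 = 1.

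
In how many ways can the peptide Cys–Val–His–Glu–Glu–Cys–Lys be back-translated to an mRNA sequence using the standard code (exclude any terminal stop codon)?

256

Cys: 2 codons.
Val: 4 codons.
His: 2 codons.
Glu: 2 codons.
Glu: 2 codons.
Cys: 2 codons.
Lys: 2 codons.
2 × 4 × 2 × 2 × 2 × 2 × 2 = 256.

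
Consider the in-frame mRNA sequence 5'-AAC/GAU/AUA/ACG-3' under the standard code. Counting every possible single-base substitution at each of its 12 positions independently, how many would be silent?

7

Codon 1 (AAC, Asn): 1 synonymous substitution.
Codon 2 (GAU, Asp): 1 synonymous substitution.
Codon 3 (AUA, Ile): 2 synonymous substitutions.
Codon 4 (ACG, Thr): 3 synonymous substitutions.
Total: 1 + 1 + 2 + 3 = 7.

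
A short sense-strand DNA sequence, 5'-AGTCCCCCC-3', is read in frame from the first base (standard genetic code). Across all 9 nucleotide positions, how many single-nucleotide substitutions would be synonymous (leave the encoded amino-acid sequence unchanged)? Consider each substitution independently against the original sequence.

Codon 1 (AGT, Ser): 1 synonymous substitution.
Codon 2 (CCC, Pro): 3 synonymous substitutions.
Codon 3 (CCC, Pro): 3 synonymous substitutions.
Total: 1 + 3 + 3 = 7.

7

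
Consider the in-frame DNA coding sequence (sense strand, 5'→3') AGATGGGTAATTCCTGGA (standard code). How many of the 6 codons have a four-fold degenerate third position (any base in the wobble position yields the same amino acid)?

Codon 1 AGA (Arg): third position 2-fold.
Codon 2 TGG (Trp): third position 1-fold.
Codon 3 GTA (Val): third position 4-fold.
Codon 4 ATT (Ile): third position 3-fold.
Codon 5 CCT (Pro): third position 4-fold.
Codon 6 GGA (Gly): third position 4-fold.
Four-fold degenerate third positions: 3.

3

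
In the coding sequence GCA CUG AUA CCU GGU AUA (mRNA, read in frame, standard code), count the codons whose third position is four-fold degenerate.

4

Codon 1 GCA (Ala): third position 4-fold.
Codon 2 CUG (Leu): third position 4-fold.
Codon 3 AUA (Ile): third position 3-fold.
Codon 4 CCU (Pro): third position 4-fold.
Codon 5 GGU (Gly): third position 4-fold.
Codon 6 AUA (Ile): third position 3-fold.
Four-fold degenerate third positions: 4.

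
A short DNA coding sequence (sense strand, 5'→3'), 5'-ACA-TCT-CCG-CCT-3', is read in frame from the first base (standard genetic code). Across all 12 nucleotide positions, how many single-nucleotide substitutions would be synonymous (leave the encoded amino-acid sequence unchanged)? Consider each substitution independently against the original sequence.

12

Codon 1 (ACA, Thr): 3 synonymous substitutions.
Codon 2 (TCT, Ser): 3 synonymous substitutions.
Codon 3 (CCG, Pro): 3 synonymous substitutions.
Codon 4 (CCT, Pro): 3 synonymous substitutions.
Total: 3 + 3 + 3 + 3 = 12.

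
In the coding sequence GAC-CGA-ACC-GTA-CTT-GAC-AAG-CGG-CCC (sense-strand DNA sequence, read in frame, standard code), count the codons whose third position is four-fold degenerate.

6

Codon 1 GAC (Asp): third position 2-fold.
Codon 2 CGA (Arg): third position 4-fold.
Codon 3 ACC (Thr): third position 4-fold.
Codon 4 GTA (Val): third position 4-fold.
Codon 5 CTT (Leu): third position 4-fold.
Codon 6 GAC (Asp): third position 2-fold.
Codon 7 AAG (Lys): third position 2-fold.
Codon 8 CGG (Arg): third position 4-fold.
Codon 9 CCC (Pro): third position 4-fold.
Four-fold degenerate third positions: 6.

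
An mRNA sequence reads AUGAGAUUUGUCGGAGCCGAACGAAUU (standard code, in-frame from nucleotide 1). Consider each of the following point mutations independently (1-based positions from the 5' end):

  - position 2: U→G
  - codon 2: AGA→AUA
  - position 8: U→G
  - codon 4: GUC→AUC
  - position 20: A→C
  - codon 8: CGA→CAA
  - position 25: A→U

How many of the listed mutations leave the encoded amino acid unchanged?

Codon 1: AUG (Met) → AGG (Arg) — missense.
Codon 2: AGA (Arg) → AUA (Ile) — missense.
Codon 3: UUU (Phe) → UGU (Cys) — missense.
Codon 4: GUC (Val) → AUC (Ile) — missense.
Codon 7: GAA (Glu) → GCA (Ala) — missense.
Codon 8: CGA (Arg) → CAA (Gln) — missense.
Codon 9: AUU (Ile) → UUU (Phe) — missense.
Synonymous: 0 of 7.

0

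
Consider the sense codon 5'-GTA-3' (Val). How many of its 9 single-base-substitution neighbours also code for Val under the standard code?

3

Position 1: none → 0 synonymous.
Position 2: none → 0 synonymous.
Position 3: GTT, GTC, GTG → 3 synonymous.
Total: 0 + 0 + 3 = 3.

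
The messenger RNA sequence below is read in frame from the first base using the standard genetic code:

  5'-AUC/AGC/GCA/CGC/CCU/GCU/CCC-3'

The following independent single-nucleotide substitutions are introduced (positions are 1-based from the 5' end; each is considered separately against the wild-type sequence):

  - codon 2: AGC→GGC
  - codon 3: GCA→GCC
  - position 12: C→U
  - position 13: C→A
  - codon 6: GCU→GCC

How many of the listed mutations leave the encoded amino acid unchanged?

Codon 2: AGC (Ser) → GGC (Gly) — missense.
Codon 3: GCA (Ala) → GCC (Ala) — synonymous.
Codon 4: CGC (Arg) → CGU (Arg) — synonymous.
Codon 5: CCU (Pro) → ACU (Thr) — missense.
Codon 6: GCU (Ala) → GCC (Ala) — synonymous.
Synonymous: 3 of 5.

3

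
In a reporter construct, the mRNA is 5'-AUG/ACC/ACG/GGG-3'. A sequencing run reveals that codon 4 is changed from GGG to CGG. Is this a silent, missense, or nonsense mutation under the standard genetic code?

missense

Position 10 falls in codon 4: GGG → Gly.
After the substitution the codon is CGG → Arg.
Gly ≠ Arg, so this is a missense mutation.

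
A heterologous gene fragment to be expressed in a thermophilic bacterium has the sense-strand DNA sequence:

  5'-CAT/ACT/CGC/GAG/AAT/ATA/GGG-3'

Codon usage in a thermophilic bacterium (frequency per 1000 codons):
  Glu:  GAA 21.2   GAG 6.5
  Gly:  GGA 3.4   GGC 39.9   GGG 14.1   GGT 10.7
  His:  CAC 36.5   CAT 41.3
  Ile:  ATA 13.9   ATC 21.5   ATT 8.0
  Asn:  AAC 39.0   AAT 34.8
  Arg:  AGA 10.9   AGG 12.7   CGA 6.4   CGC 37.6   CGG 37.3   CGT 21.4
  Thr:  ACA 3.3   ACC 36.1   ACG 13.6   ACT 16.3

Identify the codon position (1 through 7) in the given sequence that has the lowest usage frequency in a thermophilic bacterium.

Codon 1 CAT (His): 41.3 per 1000.
Codon 2 ACT (Thr): 16.3 per 1000.
Codon 3 CGC (Arg): 37.6 per 1000.
Codon 4 GAG (Glu): 6.5 per 1000.
Codon 5 AAT (Asn): 34.8 per 1000.
Codon 6 ATA (Ile): 13.9 per 1000.
Codon 7 GGG (Gly): 14.1 per 1000.
Lowest frequency is 6.5 at codon 4.

4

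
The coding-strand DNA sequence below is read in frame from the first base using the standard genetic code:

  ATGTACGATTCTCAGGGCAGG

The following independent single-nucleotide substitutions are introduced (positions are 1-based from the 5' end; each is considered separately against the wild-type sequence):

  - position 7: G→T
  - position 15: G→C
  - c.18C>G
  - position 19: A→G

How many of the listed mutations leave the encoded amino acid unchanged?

1

Codon 3: GAT (Asp) → TAT (Tyr) — missense.
Codon 5: CAG (Gln) → CAC (His) — missense.
Codon 6: GGC (Gly) → GGG (Gly) — synonymous.
Codon 7: AGG (Arg) → GGG (Gly) — missense.
Synonymous: 1 of 4.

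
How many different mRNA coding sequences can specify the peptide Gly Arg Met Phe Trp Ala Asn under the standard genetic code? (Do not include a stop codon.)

384

Gly: 4 codons.
Arg: 6 codons.
Met: 1 codon.
Phe: 2 codons.
Trp: 1 codon.
Ala: 4 codons.
Asn: 2 codons.
4 × 6 × 1 × 2 × 1 × 4 × 2 = 384.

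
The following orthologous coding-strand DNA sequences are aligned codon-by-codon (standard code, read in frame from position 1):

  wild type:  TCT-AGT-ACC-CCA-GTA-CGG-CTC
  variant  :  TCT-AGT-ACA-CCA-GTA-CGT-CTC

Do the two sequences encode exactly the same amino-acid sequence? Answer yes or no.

yes

Codon 1: TCT Ser / TCT Ser — identical.
Codon 2: AGT Ser / AGT Ser — identical.
Codon 3: ACC Thr / ACA Thr — synonymous.
Codon 4: CCA Pro / CCA Pro — identical.
Codon 5: GTA Val / GTA Val — identical.
Codon 6: CGG Arg / CGT Arg — synonymous.
Codon 7: CTC Leu / CTC Leu — identical.
Nonsynonymous differences: 0 → same protein.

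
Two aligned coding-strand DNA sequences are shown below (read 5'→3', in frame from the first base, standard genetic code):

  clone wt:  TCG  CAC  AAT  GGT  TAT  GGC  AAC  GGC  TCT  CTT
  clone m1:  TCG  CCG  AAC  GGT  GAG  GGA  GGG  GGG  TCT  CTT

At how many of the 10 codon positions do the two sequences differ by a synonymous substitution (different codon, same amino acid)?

3

Codon 1: TCG Ser / TCG Ser — identical.
Codon 2: CAC His / CCG Pro — nonsynonymous.
Codon 3: AAT Asn / AAC Asn — synonymous.
Codon 4: GGT Gly / GGT Gly — identical.
Codon 5: TAT Tyr / GAG Glu — nonsynonymous.
Codon 6: GGC Gly / GGA Gly — synonymous.
Codon 7: AAC Asn / GGG Gly — nonsynonymous.
Codon 8: GGC Gly / GGG Gly — synonymous.
Codon 9: TCT Ser / TCT Ser — identical.
Codon 10: CTT Leu / CTT Leu — identical.
Synonymous differences: 3.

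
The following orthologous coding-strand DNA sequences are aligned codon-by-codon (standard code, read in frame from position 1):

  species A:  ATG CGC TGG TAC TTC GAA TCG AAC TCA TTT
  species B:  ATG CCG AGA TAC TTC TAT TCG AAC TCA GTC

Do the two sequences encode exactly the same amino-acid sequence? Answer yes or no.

no

Codon 1: ATG Met / ATG Met — identical.
Codon 2: CGC Arg / CCG Pro — nonsynonymous.
Codon 3: TGG Trp / AGA Arg — nonsynonymous.
Codon 4: TAC Tyr / TAC Tyr — identical.
Codon 5: TTC Phe / TTC Phe — identical.
Codon 6: GAA Glu / TAT Tyr — nonsynonymous.
Codon 7: TCG Ser / TCG Ser — identical.
Codon 8: AAC Asn / AAC Asn — identical.
Codon 9: TCA Ser / TCA Ser — identical.
Codon 10: TTT Phe / GTC Val — nonsynonymous.
Nonsynonymous differences: 4 → different protein.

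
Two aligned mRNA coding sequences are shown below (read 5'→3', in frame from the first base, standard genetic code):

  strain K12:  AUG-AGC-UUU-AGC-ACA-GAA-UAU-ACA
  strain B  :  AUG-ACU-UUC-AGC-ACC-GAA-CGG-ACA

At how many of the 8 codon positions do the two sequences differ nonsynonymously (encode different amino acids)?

Codon 1: AUG Met / AUG Met — identical.
Codon 2: AGC Ser / ACU Thr — nonsynonymous.
Codon 3: UUU Phe / UUC Phe — synonymous.
Codon 4: AGC Ser / AGC Ser — identical.
Codon 5: ACA Thr / ACC Thr — synonymous.
Codon 6: GAA Glu / GAA Glu — identical.
Codon 7: UAU Tyr / CGG Arg — nonsynonymous.
Codon 8: ACA Thr / ACA Thr — identical.
Nonsynonymous differences: 2.

2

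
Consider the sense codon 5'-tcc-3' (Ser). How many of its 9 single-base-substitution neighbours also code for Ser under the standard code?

Position 1: none → 0 synonymous.
Position 2: none → 0 synonymous.
Position 3: TCT, TCA, TCG → 3 synonymous.
Total: 0 + 0 + 3 = 3.

3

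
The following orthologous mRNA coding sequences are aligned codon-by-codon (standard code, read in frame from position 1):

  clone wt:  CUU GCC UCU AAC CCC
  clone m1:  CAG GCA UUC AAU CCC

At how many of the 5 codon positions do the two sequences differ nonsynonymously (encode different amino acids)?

2

Codon 1: CUU Leu / CAG Gln — nonsynonymous.
Codon 2: GCC Ala / GCA Ala — synonymous.
Codon 3: UCU Ser / UUC Phe — nonsynonymous.
Codon 4: AAC Asn / AAU Asn — synonymous.
Codon 5: CCC Pro / CCC Pro — identical.
Nonsynonymous differences: 2.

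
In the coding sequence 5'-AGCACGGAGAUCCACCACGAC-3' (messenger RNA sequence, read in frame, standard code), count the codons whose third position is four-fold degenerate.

1

Codon 1 AGC (Ser): third position 2-fold.
Codon 2 ACG (Thr): third position 4-fold.
Codon 3 GAG (Glu): third position 2-fold.
Codon 4 AUC (Ile): third position 3-fold.
Codon 5 CAC (His): third position 2-fold.
Codon 6 CAC (His): third position 2-fold.
Codon 7 GAC (Asp): third position 2-fold.
Four-fold degenerate third positions: 1.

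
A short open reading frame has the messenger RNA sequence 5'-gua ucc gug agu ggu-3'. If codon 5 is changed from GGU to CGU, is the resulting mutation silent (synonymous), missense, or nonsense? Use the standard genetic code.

Position 13 falls in codon 5: GGU → Gly.
After the substitution the codon is CGU → Arg.
Gly ≠ Arg, so this is a missense mutation.

missense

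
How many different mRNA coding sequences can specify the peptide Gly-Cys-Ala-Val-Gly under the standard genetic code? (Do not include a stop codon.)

512

Gly: 4 codons.
Cys: 2 codons.
Ala: 4 codons.
Val: 4 codons.
Gly: 4 codons.
4 × 2 × 4 × 4 × 4 = 512.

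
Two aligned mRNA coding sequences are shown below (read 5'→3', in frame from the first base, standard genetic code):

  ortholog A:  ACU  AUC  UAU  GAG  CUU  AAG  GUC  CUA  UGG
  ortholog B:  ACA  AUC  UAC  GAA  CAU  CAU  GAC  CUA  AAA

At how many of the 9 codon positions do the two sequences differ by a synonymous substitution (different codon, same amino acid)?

Codon 1: ACU Thr / ACA Thr — synonymous.
Codon 2: AUC Ile / AUC Ile — identical.
Codon 3: UAU Tyr / UAC Tyr — synonymous.
Codon 4: GAG Glu / GAA Glu — synonymous.
Codon 5: CUU Leu / CAU His — nonsynonymous.
Codon 6: AAG Lys / CAU His — nonsynonymous.
Codon 7: GUC Val / GAC Asp — nonsynonymous.
Codon 8: CUA Leu / CUA Leu — identical.
Codon 9: UGG Trp / AAA Lys — nonsynonymous.
Synonymous differences: 3.

3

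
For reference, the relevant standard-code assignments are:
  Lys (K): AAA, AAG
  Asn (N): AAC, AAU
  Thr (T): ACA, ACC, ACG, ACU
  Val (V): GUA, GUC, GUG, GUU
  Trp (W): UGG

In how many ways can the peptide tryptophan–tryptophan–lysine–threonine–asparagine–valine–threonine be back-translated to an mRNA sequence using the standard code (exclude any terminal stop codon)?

256

Trp: 1 codon.
Trp: 1 codon.
Lys: 2 codons.
Thr: 4 codons.
Asn: 2 codons.
Val: 4 codons.
Thr: 4 codons.
1 × 1 × 2 × 4 × 2 × 4 × 4 = 256.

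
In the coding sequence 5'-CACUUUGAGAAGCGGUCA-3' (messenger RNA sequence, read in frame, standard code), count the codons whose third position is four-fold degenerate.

2

Codon 1 CAC (His): third position 2-fold.
Codon 2 UUU (Phe): third position 2-fold.
Codon 3 GAG (Glu): third position 2-fold.
Codon 4 AAG (Lys): third position 2-fold.
Codon 5 CGG (Arg): third position 4-fold.
Codon 6 UCA (Ser): third position 4-fold.
Four-fold degenerate third positions: 2.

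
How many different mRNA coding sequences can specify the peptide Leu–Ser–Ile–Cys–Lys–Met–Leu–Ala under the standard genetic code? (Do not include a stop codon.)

10368

Leu: 6 codons.
Ser: 6 codons.
Ile: 3 codons.
Cys: 2 codons.
Lys: 2 codons.
Met: 1 codon.
Leu: 6 codons.
Ala: 4 codons.
6 × 6 × 3 × 2 × 2 × 1 × 6 × 4 = 10368.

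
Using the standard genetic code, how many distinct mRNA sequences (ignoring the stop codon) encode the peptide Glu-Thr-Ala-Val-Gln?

Glu: 2 codons.
Thr: 4 codons.
Ala: 4 codons.
Val: 4 codons.
Gln: 2 codons.
2 × 4 × 4 × 4 × 2 = 256.

256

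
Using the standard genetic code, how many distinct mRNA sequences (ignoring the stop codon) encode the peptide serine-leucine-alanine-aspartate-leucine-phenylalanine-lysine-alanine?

27648

Ser: 6 codons.
Leu: 6 codons.
Ala: 4 codons.
Asp: 2 codons.
Leu: 6 codons.
Phe: 2 codons.
Lys: 2 codons.
Ala: 4 codons.
6 × 6 × 4 × 2 × 6 × 2 × 2 × 4 = 27648.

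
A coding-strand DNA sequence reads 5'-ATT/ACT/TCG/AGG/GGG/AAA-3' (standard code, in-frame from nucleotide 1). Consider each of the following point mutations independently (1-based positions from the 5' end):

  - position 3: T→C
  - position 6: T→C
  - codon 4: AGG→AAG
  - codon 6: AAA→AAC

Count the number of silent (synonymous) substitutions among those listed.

Codon 1: ATT (Ile) → ATC (Ile) — synonymous.
Codon 2: ACT (Thr) → ACC (Thr) — synonymous.
Codon 4: AGG (Arg) → AAG (Lys) — missense.
Codon 6: AAA (Lys) → AAC (Asn) — missense.
Synonymous: 2 of 4.

2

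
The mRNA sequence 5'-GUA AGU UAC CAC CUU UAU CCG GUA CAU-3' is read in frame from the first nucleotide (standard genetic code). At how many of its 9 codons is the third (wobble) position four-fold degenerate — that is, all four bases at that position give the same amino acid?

Codon 1 GUA (Val): third position 4-fold.
Codon 2 AGU (Ser): third position 2-fold.
Codon 3 UAC (Tyr): third position 2-fold.
Codon 4 CAC (His): third position 2-fold.
Codon 5 CUU (Leu): third position 4-fold.
Codon 6 UAU (Tyr): third position 2-fold.
Codon 7 CCG (Pro): third position 4-fold.
Codon 8 GUA (Val): third position 4-fold.
Codon 9 CAU (His): third position 2-fold.
Four-fold degenerate third positions: 4.

4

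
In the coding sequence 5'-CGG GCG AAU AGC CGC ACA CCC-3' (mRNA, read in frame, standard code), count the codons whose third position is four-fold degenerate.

5

Codon 1 CGG (Arg): third position 4-fold.
Codon 2 GCG (Ala): third position 4-fold.
Codon 3 AAU (Asn): third position 2-fold.
Codon 4 AGC (Ser): third position 2-fold.
Codon 5 CGC (Arg): third position 4-fold.
Codon 6 ACA (Thr): third position 4-fold.
Codon 7 CCC (Pro): third position 4-fold.
Four-fold degenerate third positions: 5.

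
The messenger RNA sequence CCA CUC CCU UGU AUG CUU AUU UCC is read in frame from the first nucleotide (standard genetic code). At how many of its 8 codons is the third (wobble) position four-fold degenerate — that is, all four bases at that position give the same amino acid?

Codon 1 CCA (Pro): third position 4-fold.
Codon 2 CUC (Leu): third position 4-fold.
Codon 3 CCU (Pro): third position 4-fold.
Codon 4 UGU (Cys): third position 2-fold.
Codon 5 AUG (Met): third position 1-fold.
Codon 6 CUU (Leu): third position 4-fold.
Codon 7 AUU (Ile): third position 3-fold.
Codon 8 UCC (Ser): third position 4-fold.
Four-fold degenerate third positions: 5.

5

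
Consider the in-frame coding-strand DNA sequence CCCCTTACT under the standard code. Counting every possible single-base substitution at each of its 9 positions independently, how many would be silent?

9

Codon 1 (CCC, Pro): 3 synonymous substitutions.
Codon 2 (CTT, Leu): 3 synonymous substitutions.
Codon 3 (ACT, Thr): 3 synonymous substitutions.
Total: 3 + 3 + 3 = 9.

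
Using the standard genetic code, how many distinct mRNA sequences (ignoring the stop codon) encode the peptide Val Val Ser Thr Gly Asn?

Val: 4 codons.
Val: 4 codons.
Ser: 6 codons.
Thr: 4 codons.
Gly: 4 codons.
Asn: 2 codons.
4 × 4 × 6 × 4 × 4 × 2 = 3072.

3072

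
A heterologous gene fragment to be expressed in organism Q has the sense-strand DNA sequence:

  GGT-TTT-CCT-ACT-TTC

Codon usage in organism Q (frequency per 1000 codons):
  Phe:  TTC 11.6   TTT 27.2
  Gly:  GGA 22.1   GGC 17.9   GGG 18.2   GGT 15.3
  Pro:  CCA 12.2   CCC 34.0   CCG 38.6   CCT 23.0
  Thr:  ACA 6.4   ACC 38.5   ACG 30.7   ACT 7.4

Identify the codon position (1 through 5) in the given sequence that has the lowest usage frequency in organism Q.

Codon 1 GGT (Gly): 15.3 per 1000.
Codon 2 TTT (Phe): 27.2 per 1000.
Codon 3 CCT (Pro): 23.0 per 1000.
Codon 4 ACT (Thr): 7.4 per 1000.
Codon 5 TTC (Phe): 11.6 per 1000.
Lowest frequency is 7.4 at codon 4.

4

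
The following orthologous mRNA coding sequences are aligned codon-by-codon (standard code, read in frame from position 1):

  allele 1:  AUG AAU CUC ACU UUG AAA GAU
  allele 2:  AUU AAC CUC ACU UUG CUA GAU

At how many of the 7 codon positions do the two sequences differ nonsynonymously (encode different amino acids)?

2

Codon 1: AUG Met / AUU Ile — nonsynonymous.
Codon 2: AAU Asn / AAC Asn — synonymous.
Codon 3: CUC Leu / CUC Leu — identical.
Codon 4: ACU Thr / ACU Thr — identical.
Codon 5: UUG Leu / UUG Leu — identical.
Codon 6: AAA Lys / CUA Leu — nonsynonymous.
Codon 7: GAU Asp / GAU Asp — identical.
Nonsynonymous differences: 2.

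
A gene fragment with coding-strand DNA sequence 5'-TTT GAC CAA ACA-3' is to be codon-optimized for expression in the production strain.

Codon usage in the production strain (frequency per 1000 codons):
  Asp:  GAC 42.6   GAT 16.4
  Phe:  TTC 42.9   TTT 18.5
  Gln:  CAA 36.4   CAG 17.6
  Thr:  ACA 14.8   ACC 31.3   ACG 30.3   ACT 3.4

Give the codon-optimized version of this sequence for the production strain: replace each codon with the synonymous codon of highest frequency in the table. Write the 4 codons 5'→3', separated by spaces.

Codon 1 (Phe): best is TTC at 42.9.
Codon 2 (Asp): best is GAC at 42.6.
Codon 3 (Gln): best is CAA at 36.4.
Codon 4 (Thr): best is ACC at 31.3.

TTC GAC CAA ACC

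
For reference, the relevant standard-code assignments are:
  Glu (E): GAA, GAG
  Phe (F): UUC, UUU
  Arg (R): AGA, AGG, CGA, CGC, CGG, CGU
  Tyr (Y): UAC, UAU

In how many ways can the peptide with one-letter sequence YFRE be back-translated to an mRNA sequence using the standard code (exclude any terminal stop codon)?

Tyr: 2 codons.
Phe: 2 codons.
Arg: 6 codons.
Glu: 2 codons.
2 × 2 × 6 × 2 = 48.

48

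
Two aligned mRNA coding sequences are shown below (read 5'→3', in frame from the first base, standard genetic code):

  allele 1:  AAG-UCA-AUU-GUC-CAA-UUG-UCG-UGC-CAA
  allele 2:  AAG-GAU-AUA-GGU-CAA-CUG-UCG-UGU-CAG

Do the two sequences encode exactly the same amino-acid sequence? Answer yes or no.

Codon 1: AAG Lys / AAG Lys — identical.
Codon 2: UCA Ser / GAU Asp — nonsynonymous.
Codon 3: AUU Ile / AUA Ile — synonymous.
Codon 4: GUC Val / GGU Gly — nonsynonymous.
Codon 5: CAA Gln / CAA Gln — identical.
Codon 6: UUG Leu / CUG Leu — synonymous.
Codon 7: UCG Ser / UCG Ser — identical.
Codon 8: UGC Cys / UGU Cys — synonymous.
Codon 9: CAA Gln / CAG Gln — synonymous.
Nonsynonymous differences: 2 → different protein.

no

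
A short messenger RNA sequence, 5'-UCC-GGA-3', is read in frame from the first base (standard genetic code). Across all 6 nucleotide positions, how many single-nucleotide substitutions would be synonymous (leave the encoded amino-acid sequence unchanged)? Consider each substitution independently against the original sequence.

6

Codon 1 (UCC, Ser): 3 synonymous substitutions.
Codon 2 (GGA, Gly): 3 synonymous substitutions.
Total: 3 + 3 = 6.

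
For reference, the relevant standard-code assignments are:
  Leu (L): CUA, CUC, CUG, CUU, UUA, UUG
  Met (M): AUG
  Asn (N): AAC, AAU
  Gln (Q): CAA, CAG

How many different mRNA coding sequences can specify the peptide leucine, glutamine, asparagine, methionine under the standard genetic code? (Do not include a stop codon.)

24

Leu: 6 codons.
Gln: 2 codons.
Asn: 2 codons.
Met: 1 codon.
6 × 2 × 2 × 1 = 24.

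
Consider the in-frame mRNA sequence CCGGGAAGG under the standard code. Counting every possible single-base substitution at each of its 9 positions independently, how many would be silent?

Codon 1 (CCG, Pro): 3 synonymous substitutions.
Codon 2 (GGA, Gly): 3 synonymous substitutions.
Codon 3 (AGG, Arg): 2 synonymous substitutions.
Total: 3 + 3 + 2 = 8.

8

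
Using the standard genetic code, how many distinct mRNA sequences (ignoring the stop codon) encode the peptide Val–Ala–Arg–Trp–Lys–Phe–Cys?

Val: 4 codons.
Ala: 4 codons.
Arg: 6 codons.
Trp: 1 codon.
Lys: 2 codons.
Phe: 2 codons.
Cys: 2 codons.
4 × 4 × 6 × 1 × 2 × 2 × 2 = 768.

768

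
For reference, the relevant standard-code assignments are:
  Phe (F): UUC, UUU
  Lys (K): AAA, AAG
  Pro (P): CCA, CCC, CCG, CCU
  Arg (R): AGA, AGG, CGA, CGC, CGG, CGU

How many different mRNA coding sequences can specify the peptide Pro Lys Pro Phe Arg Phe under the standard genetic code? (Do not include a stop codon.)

768

Pro: 4 codons.
Lys: 2 codons.
Pro: 4 codons.
Phe: 2 codons.
Arg: 6 codons.
Phe: 2 codons.
4 × 2 × 4 × 2 × 6 × 2 = 768.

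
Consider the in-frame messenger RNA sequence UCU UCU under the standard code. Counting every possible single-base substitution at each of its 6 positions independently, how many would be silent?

6

Codon 1 (UCU, Ser): 3 synonymous substitutions.
Codon 2 (UCU, Ser): 3 synonymous substitutions.
Total: 3 + 3 = 6.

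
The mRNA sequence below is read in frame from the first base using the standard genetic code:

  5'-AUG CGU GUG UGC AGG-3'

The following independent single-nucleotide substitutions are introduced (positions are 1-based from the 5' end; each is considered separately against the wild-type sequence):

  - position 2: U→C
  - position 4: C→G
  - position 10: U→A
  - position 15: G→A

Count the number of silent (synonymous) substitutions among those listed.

Codon 1: AUG (Met) → ACG (Thr) — missense.
Codon 2: CGU (Arg) → GGU (Gly) — missense.
Codon 4: UGC (Cys) → AGC (Ser) — missense.
Codon 5: AGG (Arg) → AGA (Arg) — synonymous.
Synonymous: 1 of 4.

1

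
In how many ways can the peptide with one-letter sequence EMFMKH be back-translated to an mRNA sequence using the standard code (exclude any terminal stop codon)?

Glu: 2 codons.
Met: 1 codon.
Phe: 2 codons.
Met: 1 codon.
Lys: 2 codons.
His: 2 codons.
2 × 1 × 2 × 1 × 2 × 2 = 16.

16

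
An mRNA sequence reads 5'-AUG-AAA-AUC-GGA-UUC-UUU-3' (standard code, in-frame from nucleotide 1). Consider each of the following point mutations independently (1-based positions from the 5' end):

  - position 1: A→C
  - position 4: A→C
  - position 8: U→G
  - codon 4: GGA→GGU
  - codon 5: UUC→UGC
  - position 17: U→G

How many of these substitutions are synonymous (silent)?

1

Codon 1: AUG (Met) → CUG (Leu) — missense.
Codon 2: AAA (Lys) → CAA (Gln) — missense.
Codon 3: AUC (Ile) → AGC (Ser) — missense.
Codon 4: GGA (Gly) → GGU (Gly) — synonymous.
Codon 5: UUC (Phe) → UGC (Cys) — missense.
Codon 6: UUU (Phe) → UGU (Cys) — missense.
Synonymous: 1 of 6.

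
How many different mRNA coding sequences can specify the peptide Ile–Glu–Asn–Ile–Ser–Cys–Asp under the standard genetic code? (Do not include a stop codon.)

Ile: 3 codons.
Glu: 2 codons.
Asn: 2 codons.
Ile: 3 codons.
Ser: 6 codons.
Cys: 2 codons.
Asp: 2 codons.
3 × 2 × 2 × 3 × 6 × 2 × 2 = 864.

864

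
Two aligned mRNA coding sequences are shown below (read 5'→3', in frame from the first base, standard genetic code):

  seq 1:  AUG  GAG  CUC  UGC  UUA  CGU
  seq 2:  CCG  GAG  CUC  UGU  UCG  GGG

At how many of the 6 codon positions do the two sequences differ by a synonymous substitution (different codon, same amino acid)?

1

Codon 1: AUG Met / CCG Pro — nonsynonymous.
Codon 2: GAG Glu / GAG Glu — identical.
Codon 3: CUC Leu / CUC Leu — identical.
Codon 4: UGC Cys / UGU Cys — synonymous.
Codon 5: UUA Leu / UCG Ser — nonsynonymous.
Codon 6: CGU Arg / GGG Gly — nonsynonymous.
Synonymous differences: 1.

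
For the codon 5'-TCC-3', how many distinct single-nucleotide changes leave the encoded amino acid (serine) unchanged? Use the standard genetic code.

Position 1: none → 0 synonymous.
Position 2: none → 0 synonymous.
Position 3: TCT, TCA, TCG → 3 synonymous.
Total: 0 + 0 + 3 = 3.

3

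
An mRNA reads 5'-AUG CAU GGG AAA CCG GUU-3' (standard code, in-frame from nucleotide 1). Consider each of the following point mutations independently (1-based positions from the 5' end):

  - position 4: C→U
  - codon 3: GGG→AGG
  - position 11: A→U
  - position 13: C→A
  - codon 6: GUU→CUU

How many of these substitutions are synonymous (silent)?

Codon 2: CAU (His) → UAU (Tyr) — missense.
Codon 3: GGG (Gly) → AGG (Arg) — missense.
Codon 4: AAA (Lys) → AUA (Ile) — missense.
Codon 5: CCG (Pro) → ACG (Thr) — missense.
Codon 6: GUU (Val) → CUU (Leu) — missense.
Synonymous: 0 of 5.

0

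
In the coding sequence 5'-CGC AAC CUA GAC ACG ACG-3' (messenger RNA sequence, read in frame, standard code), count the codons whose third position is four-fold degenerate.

4

Codon 1 CGC (Arg): third position 4-fold.
Codon 2 AAC (Asn): third position 2-fold.
Codon 3 CUA (Leu): third position 4-fold.
Codon 4 GAC (Asp): third position 2-fold.
Codon 5 ACG (Thr): third position 4-fold.
Codon 6 ACG (Thr): third position 4-fold.
Four-fold degenerate third positions: 4.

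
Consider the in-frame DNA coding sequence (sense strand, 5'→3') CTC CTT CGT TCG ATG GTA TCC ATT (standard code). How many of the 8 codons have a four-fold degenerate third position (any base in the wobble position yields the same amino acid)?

Codon 1 CTC (Leu): third position 4-fold.
Codon 2 CTT (Leu): third position 4-fold.
Codon 3 CGT (Arg): third position 4-fold.
Codon 4 TCG (Ser): third position 4-fold.
Codon 5 ATG (Met): third position 1-fold.
Codon 6 GTA (Val): third position 4-fold.
Codon 7 TCC (Ser): third position 4-fold.
Codon 8 ATT (Ile): third position 3-fold.
Four-fold degenerate third positions: 6.

6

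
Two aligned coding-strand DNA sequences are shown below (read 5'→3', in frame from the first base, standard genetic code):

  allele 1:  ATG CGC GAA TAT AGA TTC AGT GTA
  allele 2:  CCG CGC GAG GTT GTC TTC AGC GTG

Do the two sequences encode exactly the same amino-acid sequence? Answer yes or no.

no

Codon 1: ATG Met / CCG Pro — nonsynonymous.
Codon 2: CGC Arg / CGC Arg — identical.
Codon 3: GAA Glu / GAG Glu — synonymous.
Codon 4: TAT Tyr / GTT Val — nonsynonymous.
Codon 5: AGA Arg / GTC Val — nonsynonymous.
Codon 6: TTC Phe / TTC Phe — identical.
Codon 7: AGT Ser / AGC Ser — synonymous.
Codon 8: GTA Val / GTG Val — synonymous.
Nonsynonymous differences: 3 → different protein.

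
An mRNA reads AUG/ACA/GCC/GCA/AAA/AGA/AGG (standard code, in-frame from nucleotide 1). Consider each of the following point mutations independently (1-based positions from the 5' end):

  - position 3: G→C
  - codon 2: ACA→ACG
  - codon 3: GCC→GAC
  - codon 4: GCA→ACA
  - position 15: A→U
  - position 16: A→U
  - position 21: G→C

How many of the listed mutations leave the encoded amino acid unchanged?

1

Codon 1: AUG (Met) → AUC (Ile) — missense.
Codon 2: ACA (Thr) → ACG (Thr) — synonymous.
Codon 3: GCC (Ala) → GAC (Asp) — missense.
Codon 4: GCA (Ala) → ACA (Thr) — missense.
Codon 5: AAA (Lys) → AAU (Asn) — missense.
Codon 6: AGA (Arg) → UGA (Stop) — nonsense.
Codon 7: AGG (Arg) → AGC (Ser) — missense.
Synonymous: 1 of 7.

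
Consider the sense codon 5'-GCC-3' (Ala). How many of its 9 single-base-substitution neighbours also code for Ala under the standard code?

Position 1: none → 0 synonymous.
Position 2: none → 0 synonymous.
Position 3: GCU, GCA, GCG → 3 synonymous.
Total: 0 + 0 + 3 = 3.

3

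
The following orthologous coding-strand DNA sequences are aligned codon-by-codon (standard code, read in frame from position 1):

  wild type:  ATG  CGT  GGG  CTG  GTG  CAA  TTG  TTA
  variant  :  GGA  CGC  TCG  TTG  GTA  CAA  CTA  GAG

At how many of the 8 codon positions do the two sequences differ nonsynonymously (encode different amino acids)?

3

Codon 1: ATG Met / GGA Gly — nonsynonymous.
Codon 2: CGT Arg / CGC Arg — synonymous.
Codon 3: GGG Gly / TCG Ser — nonsynonymous.
Codon 4: CTG Leu / TTG Leu — synonymous.
Codon 5: GTG Val / GTA Val — synonymous.
Codon 6: CAA Gln / CAA Gln — identical.
Codon 7: TTG Leu / CTA Leu — synonymous.
Codon 8: TTA Leu / GAG Glu — nonsynonymous.
Nonsynonymous differences: 3.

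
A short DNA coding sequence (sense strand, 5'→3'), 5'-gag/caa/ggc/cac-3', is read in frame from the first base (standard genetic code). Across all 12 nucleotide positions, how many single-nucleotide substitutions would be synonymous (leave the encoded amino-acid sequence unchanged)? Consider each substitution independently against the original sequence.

Codon 1 (GAG, Glu): 1 synonymous substitution.
Codon 2 (CAA, Gln): 1 synonymous substitution.
Codon 3 (GGC, Gly): 3 synonymous substitutions.
Codon 4 (CAC, His): 1 synonymous substitution.
Total: 1 + 1 + 3 + 1 = 6.

6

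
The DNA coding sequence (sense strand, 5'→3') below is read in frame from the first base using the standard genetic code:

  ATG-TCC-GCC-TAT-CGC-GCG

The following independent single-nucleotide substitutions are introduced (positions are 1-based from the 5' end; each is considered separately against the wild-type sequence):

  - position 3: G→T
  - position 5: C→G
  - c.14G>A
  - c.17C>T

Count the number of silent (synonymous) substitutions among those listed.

0

Codon 1: ATG (Met) → ATT (Ile) — missense.
Codon 2: TCC (Ser) → TGC (Cys) — missense.
Codon 5: CGC (Arg) → CAC (His) — missense.
Codon 6: GCG (Ala) → GTG (Val) — missense.
Synonymous: 0 of 4.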